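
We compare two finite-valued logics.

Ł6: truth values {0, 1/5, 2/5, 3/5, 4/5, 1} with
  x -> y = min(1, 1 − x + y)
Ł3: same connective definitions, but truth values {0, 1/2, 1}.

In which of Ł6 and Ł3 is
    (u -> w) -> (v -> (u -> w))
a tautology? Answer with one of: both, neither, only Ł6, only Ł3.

both

In Ł6: every assignment gives 1 — tautology.
In Ł3: every assignment gives 1 — tautology.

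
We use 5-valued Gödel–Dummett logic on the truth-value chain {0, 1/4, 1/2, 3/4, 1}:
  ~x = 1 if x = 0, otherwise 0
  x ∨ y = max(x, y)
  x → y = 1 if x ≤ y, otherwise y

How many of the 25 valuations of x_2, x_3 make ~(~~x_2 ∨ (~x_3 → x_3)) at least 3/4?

value 1: 1 assignment (counts)
value 0: 24 assignments
So 1 of the 25 assignments meets the threshold.

1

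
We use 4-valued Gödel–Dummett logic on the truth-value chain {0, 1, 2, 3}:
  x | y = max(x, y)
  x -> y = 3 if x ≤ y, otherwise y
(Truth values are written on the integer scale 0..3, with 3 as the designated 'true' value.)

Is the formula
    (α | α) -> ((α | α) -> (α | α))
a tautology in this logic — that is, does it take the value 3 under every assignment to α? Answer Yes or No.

α = 0 ↦ 3
α = 1 ↦ 3
α = 2 ↦ 3
α = 3 ↦ 3
Every assignment gives a value ≥ 3.

Yes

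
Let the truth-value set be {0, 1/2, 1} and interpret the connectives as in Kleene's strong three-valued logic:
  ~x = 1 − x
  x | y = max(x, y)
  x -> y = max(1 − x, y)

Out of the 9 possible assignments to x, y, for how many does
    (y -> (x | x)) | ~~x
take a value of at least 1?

x = 0, y = 0 ↦ 1  ≥
x = 0, y = 1/2 ↦ 1/2  <
x = 0, y = 1 ↦ 0  <
x = 1/2, y = 0 ↦ 1  ≥
x = 1/2, y = 1/2 ↦ 1/2  <
x = 1/2, y = 1 ↦ 1/2  <
x = 1, y = 0 ↦ 1  ≥
x = 1, y = 1/2 ↦ 1  ≥
x = 1, y = 1 ↦ 1  ≥
So 5 of the 9 assignments meet the threshold.

5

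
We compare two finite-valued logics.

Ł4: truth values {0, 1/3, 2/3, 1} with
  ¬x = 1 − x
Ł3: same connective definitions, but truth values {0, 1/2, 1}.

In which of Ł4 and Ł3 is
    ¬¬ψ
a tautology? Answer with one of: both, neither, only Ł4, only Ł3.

In Ł4: at ψ = 0 the value is 0 — not a tautology.
In Ł3: at ψ = 0 the value is 0 — not a tautology.

neither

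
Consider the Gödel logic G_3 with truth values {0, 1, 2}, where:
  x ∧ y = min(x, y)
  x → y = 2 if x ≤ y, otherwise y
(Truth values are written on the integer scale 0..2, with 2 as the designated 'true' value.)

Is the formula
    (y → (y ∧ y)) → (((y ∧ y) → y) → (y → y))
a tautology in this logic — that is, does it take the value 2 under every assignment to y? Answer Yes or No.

y = 0 ↦ 2
y = 1 ↦ 2
y = 2 ↦ 2
Every assignment gives a value ≥ 2.

Yes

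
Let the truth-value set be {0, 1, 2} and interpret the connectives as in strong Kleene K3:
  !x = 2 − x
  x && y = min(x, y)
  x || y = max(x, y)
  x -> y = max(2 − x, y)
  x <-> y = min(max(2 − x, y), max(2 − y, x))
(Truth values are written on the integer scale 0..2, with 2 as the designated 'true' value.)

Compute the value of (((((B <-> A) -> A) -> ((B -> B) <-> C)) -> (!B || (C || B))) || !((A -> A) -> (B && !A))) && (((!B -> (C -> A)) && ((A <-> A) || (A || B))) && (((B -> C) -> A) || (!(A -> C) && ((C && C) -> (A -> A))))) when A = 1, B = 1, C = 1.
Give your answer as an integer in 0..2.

B <-> A = 1 <-> 1 = 1
(B <-> A) -> A = 1 -> 1 = 1
B -> B = 1 -> 1 = 1
(B -> B) <-> C = 1 <-> 1 = 1
((B <-> A) -> A) -> ((B -> B) <-> C) = 1 -> 1 = 1
!B = !1 = 1
C || B = 1 || 1 = 1
!B || (C || B) = 1 || 1 = 1
(((B <-> A) -> A) -> ((B -> B) <-> C)) -> (!B || (C || B)) = 1 -> 1 = 1
A -> A = 1 -> 1 = 1
!A = !1 = 1
B && !A = 1 && 1 = 1
(A -> A) -> (B && !A) = 1 -> 1 = 1
!((A -> A) -> (B && !A)) = !1 = 1
((((B <-> A) -> A) -> ((B -> B) <-> C)) -> (!B || (C || B))) || !((A -> A) -> (B && !A)) = 1 || 1 = 1
!B = !1 = 1
C -> A = 1 -> 1 = 1
!B -> (C -> A) = 1 -> 1 = 1
A <-> A = 1 <-> 1 = 1
A || B = 1 || 1 = 1
(A <-> A) || (A || B) = 1 || 1 = 1
(!B -> (C -> A)) && ((A <-> A) || (A || B)) = 1 && 1 = 1
B -> C = 1 -> 1 = 1
(B -> C) -> A = 1 -> 1 = 1
A -> C = 1 -> 1 = 1
!(A -> C) = !1 = 1
C && C = 1 && 1 = 1
A -> A = 1 -> 1 = 1
(C && C) -> (A -> A) = 1 -> 1 = 1
!(A -> C) && ((C && C) -> (A -> A)) = 1 && 1 = 1
((B -> C) -> A) || (!(A -> C) && ((C && C) -> (A -> A))) = 1 || 1 = 1
((!B -> (C -> A)) && ((A <-> A) || (A || B))) && (((B -> C) -> A) || (!(A -> C) && ((C && C) -> (A -> A)))) = 1 && 1 = 1
(((((B <-> A) -> A) -> ((B -> B) <-> C)) -> (!B || (C || B))) || !((A -> A) -> (B && !A))) && (((!B -> (C -> A)) && ((A <-> A) || (A || B))) && (((B -> C) -> A) || (!(A -> C) && ((C && C) -> (A -> A))))) = 1 && 1 = 1

1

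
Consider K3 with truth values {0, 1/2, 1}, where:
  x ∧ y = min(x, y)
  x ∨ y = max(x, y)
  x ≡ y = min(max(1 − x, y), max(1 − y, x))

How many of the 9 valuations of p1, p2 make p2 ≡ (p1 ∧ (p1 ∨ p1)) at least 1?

p1 = 0, p2 = 0 ↦ 1  ≥
p1 = 0, p2 = 1/2 ↦ 1/2  <
p1 = 0, p2 = 1 ↦ 0  <
p1 = 1/2, p2 = 0 ↦ 1/2  <
p1 = 1/2, p2 = 1/2 ↦ 1/2  <
p1 = 1/2, p2 = 1 ↦ 1/2  <
p1 = 1, p2 = 0 ↦ 0  <
p1 = 1, p2 = 1/2 ↦ 1/2  <
p1 = 1, p2 = 1 ↦ 1  ≥
So 2 of the 9 assignments meet the threshold.

2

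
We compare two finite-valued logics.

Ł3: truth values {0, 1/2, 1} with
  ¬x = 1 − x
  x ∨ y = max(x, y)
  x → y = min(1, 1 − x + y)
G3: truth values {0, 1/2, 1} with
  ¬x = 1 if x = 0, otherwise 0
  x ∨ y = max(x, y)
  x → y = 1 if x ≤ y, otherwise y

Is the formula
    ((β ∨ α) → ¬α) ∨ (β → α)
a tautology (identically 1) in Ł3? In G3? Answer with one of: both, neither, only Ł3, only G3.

In Ł3: at α = 1/2, β = 1 the value is 1/2 — not a tautology.
In G3: at α = 1/2, β = 1 the value is 1/2 — not a tautology.

neither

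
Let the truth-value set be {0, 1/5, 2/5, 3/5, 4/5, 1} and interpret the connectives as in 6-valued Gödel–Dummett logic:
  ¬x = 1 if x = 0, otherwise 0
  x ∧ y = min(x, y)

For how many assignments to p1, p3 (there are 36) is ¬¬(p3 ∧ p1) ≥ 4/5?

25

value 1: 25 assignments (counts)
value 0: 11 assignments
So 25 of the 36 assignments meet the threshold.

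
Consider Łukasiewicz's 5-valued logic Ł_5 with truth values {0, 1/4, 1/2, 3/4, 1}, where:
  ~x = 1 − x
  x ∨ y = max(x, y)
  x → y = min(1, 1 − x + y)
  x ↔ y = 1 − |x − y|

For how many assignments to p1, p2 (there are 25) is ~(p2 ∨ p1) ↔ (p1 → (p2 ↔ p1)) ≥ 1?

2

value 1: 2 assignments (counts)
value 3/4: 5 assignments
value 1/2: 7 assignments
value 1/4: 6 assignments
value 0: 5 assignments
So 2 of the 25 assignments meet the threshold.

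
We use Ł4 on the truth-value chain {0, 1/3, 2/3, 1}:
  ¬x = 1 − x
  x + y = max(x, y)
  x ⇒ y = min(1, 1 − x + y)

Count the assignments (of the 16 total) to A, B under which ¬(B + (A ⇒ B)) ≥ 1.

A = 0, B = 0 ↦ 0  <
A = 0, B = 1/3 ↦ 0  <
A = 0, B = 2/3 ↦ 0  <
A = 0, B = 1 ↦ 0  <
A = 1/3, B = 0 ↦ 1/3  <
A = 1/3, B = 1/3 ↦ 0  <
A = 1/3, B = 2/3 ↦ 0  <
A = 1/3, B = 1 ↦ 0  <
A = 2/3, B = 0 ↦ 2/3  <
A = 2/3, B = 1/3 ↦ 1/3  <
A = 2/3, B = 2/3 ↦ 0  <
A = 2/3, B = 1 ↦ 0  <
A = 1, B = 0 ↦ 1  ≥
A = 1, B = 1/3 ↦ 2/3  <
A = 1, B = 2/3 ↦ 1/3  <
A = 1, B = 1 ↦ 0  <
So 1 of the 16 assignments meets the threshold.

1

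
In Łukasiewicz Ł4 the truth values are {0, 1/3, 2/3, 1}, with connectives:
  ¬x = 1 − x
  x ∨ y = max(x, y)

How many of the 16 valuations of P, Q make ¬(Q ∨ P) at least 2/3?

P = 0, Q = 0 ↦ 1  ≥
P = 0, Q = 1/3 ↦ 2/3  ≥
P = 0, Q = 2/3 ↦ 1/3  <
P = 0, Q = 1 ↦ 0  <
P = 1/3, Q = 0 ↦ 2/3  ≥
P = 1/3, Q = 1/3 ↦ 2/3  ≥
P = 1/3, Q = 2/3 ↦ 1/3  <
P = 1/3, Q = 1 ↦ 0  <
P = 2/3, Q = 0 ↦ 1/3  <
P = 2/3, Q = 1/3 ↦ 1/3  <
P = 2/3, Q = 2/3 ↦ 1/3  <
P = 2/3, Q = 1 ↦ 0  <
P = 1, Q = 0 ↦ 0  <
P = 1, Q = 1/3 ↦ 0  <
P = 1, Q = 2/3 ↦ 0  <
P = 1, Q = 1 ↦ 0  <
So 4 of the 16 assignments meet the threshold.

4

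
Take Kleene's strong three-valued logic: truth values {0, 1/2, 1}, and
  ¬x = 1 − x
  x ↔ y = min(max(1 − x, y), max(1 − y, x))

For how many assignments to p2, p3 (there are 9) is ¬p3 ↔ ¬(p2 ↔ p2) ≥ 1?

2

p2 = 0, p3 = 0 ↦ 0  <
p2 = 0, p3 = 1/2 ↦ 1/2  <
p2 = 0, p3 = 1 ↦ 1  ≥
p2 = 1/2, p3 = 0 ↦ 1/2  <
p2 = 1/2, p3 = 1/2 ↦ 1/2  <
p2 = 1/2, p3 = 1 ↦ 1/2  <
p2 = 1, p3 = 0 ↦ 0  <
p2 = 1, p3 = 1/2 ↦ 1/2  <
p2 = 1, p3 = 1 ↦ 1  ≥
So 2 of the 9 assignments meet the threshold.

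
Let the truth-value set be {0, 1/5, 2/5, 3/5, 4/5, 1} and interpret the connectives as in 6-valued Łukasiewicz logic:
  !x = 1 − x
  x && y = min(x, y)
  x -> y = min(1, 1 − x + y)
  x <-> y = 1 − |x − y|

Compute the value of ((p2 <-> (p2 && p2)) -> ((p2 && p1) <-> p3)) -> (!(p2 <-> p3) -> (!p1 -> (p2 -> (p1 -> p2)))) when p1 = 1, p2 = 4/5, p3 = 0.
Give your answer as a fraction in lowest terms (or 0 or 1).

p2 && p2 = 4/5 && 4/5 = 4/5
p2 <-> (p2 && p2) = 4/5 <-> 4/5 = 1
p2 && p1 = 4/5 && 1 = 4/5
(p2 && p1) <-> p3 = 4/5 <-> 0 = 1/5
(p2 <-> (p2 && p2)) -> ((p2 && p1) <-> p3) = 1 -> 1/5 = 1/5
p2 <-> p3 = 4/5 <-> 0 = 1/5
!(p2 <-> p3) = !1/5 = 4/5
!p1 = !1 = 0
p1 -> p2 = 1 -> 4/5 = 4/5
p2 -> (p1 -> p2) = 4/5 -> 4/5 = 1
!p1 -> (p2 -> (p1 -> p2)) = 0 -> 1 = 1
!(p2 <-> p3) -> (!p1 -> (p2 -> (p1 -> p2))) = 4/5 -> 1 = 1
((p2 <-> (p2 && p2)) -> ((p2 && p1) <-> p3)) -> (!(p2 <-> p3) -> (!p1 -> (p2 -> (p1 -> p2)))) = 1/5 -> 1 = 1

1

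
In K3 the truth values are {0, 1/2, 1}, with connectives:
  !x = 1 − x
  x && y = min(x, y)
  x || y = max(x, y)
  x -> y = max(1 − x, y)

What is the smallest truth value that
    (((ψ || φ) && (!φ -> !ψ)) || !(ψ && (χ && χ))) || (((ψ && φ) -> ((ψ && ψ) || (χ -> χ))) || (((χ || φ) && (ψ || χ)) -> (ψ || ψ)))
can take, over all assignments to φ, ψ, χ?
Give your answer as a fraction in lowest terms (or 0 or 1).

Take φ = 1/2, ψ = 1/2, χ = 1/2:
ψ || φ = 1/2 || 1/2 = 1/2
!φ = !1/2 = 1/2
!ψ = !1/2 = 1/2
!φ -> !ψ = 1/2 -> 1/2 = 1/2
(ψ || φ) && (!φ -> !ψ) = 1/2 && 1/2 = 1/2
χ && χ = 1/2 && 1/2 = 1/2
ψ && (χ && χ) = 1/2 && 1/2 = 1/2
!(ψ && (χ && χ)) = !1/2 = 1/2
((ψ || φ) && (!φ -> !ψ)) || !(ψ && (χ && χ)) = 1/2 || 1/2 = 1/2
ψ && φ = 1/2 && 1/2 = 1/2
ψ && ψ = 1/2 && 1/2 = 1/2
χ -> χ = 1/2 -> 1/2 = 1/2
(ψ && ψ) || (χ -> χ) = 1/2 || 1/2 = 1/2
(ψ && φ) -> ((ψ && ψ) || (χ -> χ)) = 1/2 -> 1/2 = 1/2
χ || φ = 1/2 || 1/2 = 1/2
ψ || χ = 1/2 || 1/2 = 1/2
(χ || φ) && (ψ || χ) = 1/2 && 1/2 = 1/2
ψ || ψ = 1/2 || 1/2 = 1/2
((χ || φ) && (ψ || χ)) -> (ψ || ψ) = 1/2 -> 1/2 = 1/2
((ψ && φ) -> ((ψ && ψ) || (χ -> χ))) || (((χ || φ) && (ψ || χ)) -> (ψ || ψ)) = 1/2 || 1/2 = 1/2
(((ψ || φ) && (!φ -> !ψ)) || !(ψ && (χ && χ))) || (((ψ && φ) -> ((ψ && ψ) || (χ -> χ))) || (((χ || φ) && (ψ || χ)) -> (ψ || ψ))) = 1/2 || 1/2 = 1/2
No assignment yields a value below 1/2, so this is the minimum.

1/2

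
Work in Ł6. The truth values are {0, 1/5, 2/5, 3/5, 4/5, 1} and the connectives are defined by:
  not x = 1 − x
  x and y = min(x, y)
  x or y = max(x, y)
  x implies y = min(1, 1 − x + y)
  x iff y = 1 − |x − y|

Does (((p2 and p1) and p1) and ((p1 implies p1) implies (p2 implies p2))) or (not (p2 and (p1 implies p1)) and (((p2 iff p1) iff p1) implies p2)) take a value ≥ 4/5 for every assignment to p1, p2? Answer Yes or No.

No

Counterexample: take p1 = 0, p2 = 2/5.
p2 and p1 = 2/5 and 0 = 0
(p2 and p1) and p1 = 0 and 0 = 0
p1 implies p1 = 0 implies 0 = 1
p2 implies p2 = 2/5 implies 2/5 = 1
(p1 implies p1) implies (p2 implies p2) = 1 implies 1 = 1
((p2 and p1) and p1) and ((p1 implies p1) implies (p2 implies p2)) = 0 and 1 = 0
p1 implies p1 = 0 implies 0 = 1
p2 and (p1 implies p1) = 2/5 and 1 = 2/5
not (p2 and (p1 implies p1)) = not 2/5 = 3/5
p2 iff p1 = 2/5 iff 0 = 3/5
(p2 iff p1) iff p1 = 3/5 iff 0 = 2/5
((p2 iff p1) iff p1) implies p2 = 2/5 implies 2/5 = 1
not (p2 and (p1 implies p1)) and (((p2 iff p1) iff p1) implies p2) = 3/5 and 1 = 3/5
(((p2 and p1) and p1) and ((p1 implies p1) implies (p2 implies p2))) or (not (p2 and (p1 implies p1)) and (((p2 iff p1) iff p1) implies p2)) = 0 or 3/5 = 3/5
This gives 3/5, which is below 4/5.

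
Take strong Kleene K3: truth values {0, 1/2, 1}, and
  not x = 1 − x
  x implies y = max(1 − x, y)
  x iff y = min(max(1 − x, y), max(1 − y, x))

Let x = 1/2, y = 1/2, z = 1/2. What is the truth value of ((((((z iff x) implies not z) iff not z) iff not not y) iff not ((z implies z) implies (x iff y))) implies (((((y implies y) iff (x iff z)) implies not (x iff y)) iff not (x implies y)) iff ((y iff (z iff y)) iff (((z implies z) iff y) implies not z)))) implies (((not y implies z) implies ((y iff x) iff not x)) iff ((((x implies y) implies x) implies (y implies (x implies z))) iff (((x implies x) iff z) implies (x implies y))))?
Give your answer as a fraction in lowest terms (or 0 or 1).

z iff x = 1/2 iff 1/2 = 1/2
not z = not 1/2 = 1/2
(z iff x) implies not z = 1/2 implies 1/2 = 1/2
not z = not 1/2 = 1/2
((z iff x) implies not z) iff not z = 1/2 iff 1/2 = 1/2
not y = not 1/2 = 1/2
not not y = not 1/2 = 1/2
(((z iff x) implies not z) iff not z) iff not not y = 1/2 iff 1/2 = 1/2
z implies z = 1/2 implies 1/2 = 1/2
x iff y = 1/2 iff 1/2 = 1/2
(z implies z) implies (x iff y) = 1/2 implies 1/2 = 1/2
not ((z implies z) implies (x iff y)) = not 1/2 = 1/2
((((z iff x) implies not z) iff not z) iff not not y) iff not ((z implies z) implies (x iff y)) = 1/2 iff 1/2 = 1/2
y implies y = 1/2 implies 1/2 = 1/2
x iff z = 1/2 iff 1/2 = 1/2
(y implies y) iff (x iff z) = 1/2 iff 1/2 = 1/2
x iff y = 1/2 iff 1/2 = 1/2
not (x iff y) = not 1/2 = 1/2
((y implies y) iff (x iff z)) implies not (x iff y) = 1/2 implies 1/2 = 1/2
x implies y = 1/2 implies 1/2 = 1/2
not (x implies y) = not 1/2 = 1/2
(((y implies y) iff (x iff z)) implies not (x iff y)) iff not (x implies y) = 1/2 iff 1/2 = 1/2
z iff y = 1/2 iff 1/2 = 1/2
y iff (z iff y) = 1/2 iff 1/2 = 1/2
z implies z = 1/2 implies 1/2 = 1/2
(z implies z) iff y = 1/2 iff 1/2 = 1/2
not z = not 1/2 = 1/2
((z implies z) iff y) implies not z = 1/2 implies 1/2 = 1/2
(y iff (z iff y)) iff (((z implies z) iff y) implies not z) = 1/2 iff 1/2 = 1/2
((((y implies y) iff (x iff z)) implies not (x iff y)) iff not (x implies y)) iff ((y iff (z iff y)) iff (((z implies z) iff y) implies not z)) = 1/2 iff 1/2 = 1/2
(((((z iff x) implies not z) iff not z) iff not not y) iff not ((z implies z) implies (x iff y))) implies (((((y implies y) iff (x iff z)) implies not (x iff y)) iff not (x implies y)) iff ((y iff (z iff y)) iff (((z implies z) iff y) implies not z))) = 1/2 implies 1/2 = 1/2
not y = not 1/2 = 1/2
not y implies z = 1/2 implies 1/2 = 1/2
y iff x = 1/2 iff 1/2 = 1/2
not x = not 1/2 = 1/2
(y iff x) iff not x = 1/2 iff 1/2 = 1/2
(not y implies z) implies ((y iff x) iff not x) = 1/2 implies 1/2 = 1/2
x implies y = 1/2 implies 1/2 = 1/2
(x implies y) implies x = 1/2 implies 1/2 = 1/2
x implies z = 1/2 implies 1/2 = 1/2
y implies (x implies z) = 1/2 implies 1/2 = 1/2
((x implies y) implies x) implies (y implies (x implies z)) = 1/2 implies 1/2 = 1/2
x implies x = 1/2 implies 1/2 = 1/2
(x implies x) iff z = 1/2 iff 1/2 = 1/2
x implies y = 1/2 implies 1/2 = 1/2
((x implies x) iff z) implies (x implies y) = 1/2 implies 1/2 = 1/2
(((x implies y) implies x) implies (y implies (x implies z))) iff (((x implies x) iff z) implies (x implies y)) = 1/2 iff 1/2 = 1/2
((not y implies z) implies ((y iff x) iff not x)) iff ((((x implies y) implies x) implies (y implies (x implies z))) iff (((x implies x) iff z) implies (x implies y))) = 1/2 iff 1/2 = 1/2
((((((z iff x) implies not z) iff not z) iff not not y) iff not ((z implies z) implies (x iff y))) implies (((((y implies y) iff (x iff z)) implies not (x iff y)) iff not (x implies y)) iff ((y iff (z iff y)) iff (((z implies z) iff y) implies not z)))) implies (((not y implies z) implies ((y iff x) iff not x)) iff ((((x implies y) implies x) implies (y implies (x implies z))) iff (((x implies x) iff z) implies (x implies y)))) = 1/2 implies 1/2 = 1/2

1/2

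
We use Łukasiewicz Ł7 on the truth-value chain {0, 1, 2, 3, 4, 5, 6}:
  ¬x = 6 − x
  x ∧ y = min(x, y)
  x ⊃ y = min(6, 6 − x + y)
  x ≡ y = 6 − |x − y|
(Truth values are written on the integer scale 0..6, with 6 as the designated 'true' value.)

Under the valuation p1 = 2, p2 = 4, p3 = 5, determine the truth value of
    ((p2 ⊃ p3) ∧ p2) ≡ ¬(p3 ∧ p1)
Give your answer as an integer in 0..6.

6

p2 ⊃ p3 = 4 ⊃ 5 = 6
(p2 ⊃ p3) ∧ p2 = 6 ∧ 4 = 4
p3 ∧ p1 = 5 ∧ 2 = 2
¬(p3 ∧ p1) = ¬2 = 4
((p2 ⊃ p3) ∧ p2) ≡ ¬(p3 ∧ p1) = 4 ≡ 4 = 6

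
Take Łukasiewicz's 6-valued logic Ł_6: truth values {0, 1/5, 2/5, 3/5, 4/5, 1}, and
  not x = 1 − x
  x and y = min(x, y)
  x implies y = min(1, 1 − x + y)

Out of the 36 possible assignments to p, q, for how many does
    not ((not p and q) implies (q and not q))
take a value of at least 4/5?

2

value 1: 1 assignment (counts)
value 4/5: 1 assignment (counts)
value 3/5: 3 assignments
value 2/5: 2 assignments
value 1/5: 5 assignments
value 0: 24 assignments
So 2 of the 36 assignments meet the threshold.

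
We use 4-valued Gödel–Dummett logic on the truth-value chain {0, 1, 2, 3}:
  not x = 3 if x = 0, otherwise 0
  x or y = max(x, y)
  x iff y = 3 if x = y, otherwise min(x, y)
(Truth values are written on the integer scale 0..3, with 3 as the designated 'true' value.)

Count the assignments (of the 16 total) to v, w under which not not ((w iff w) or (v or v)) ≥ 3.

v = 0, w = 0 ↦ 3  ≥
v = 0, w = 1 ↦ 3  ≥
v = 0, w = 2 ↦ 3  ≥
v = 0, w = 3 ↦ 3  ≥
v = 1, w = 0 ↦ 3  ≥
v = 1, w = 1 ↦ 3  ≥
v = 1, w = 2 ↦ 3  ≥
v = 1, w = 3 ↦ 3  ≥
v = 2, w = 0 ↦ 3  ≥
v = 2, w = 1 ↦ 3  ≥
v = 2, w = 2 ↦ 3  ≥
v = 2, w = 3 ↦ 3  ≥
v = 3, w = 0 ↦ 3  ≥
v = 3, w = 1 ↦ 3  ≥
v = 3, w = 2 ↦ 3  ≥
v = 3, w = 3 ↦ 3  ≥
So 16 of the 16 assignments meet the threshold.

16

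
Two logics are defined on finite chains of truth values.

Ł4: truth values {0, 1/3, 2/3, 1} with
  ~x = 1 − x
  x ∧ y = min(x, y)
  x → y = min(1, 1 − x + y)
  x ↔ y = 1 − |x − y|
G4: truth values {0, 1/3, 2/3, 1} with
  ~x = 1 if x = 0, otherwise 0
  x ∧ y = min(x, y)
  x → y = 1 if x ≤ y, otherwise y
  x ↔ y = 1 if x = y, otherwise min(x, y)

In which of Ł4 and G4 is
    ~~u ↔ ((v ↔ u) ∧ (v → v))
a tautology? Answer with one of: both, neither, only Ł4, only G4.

In Ł4: at u = 0, v = 0 the value is 0 — not a tautology.
In G4: at u = 0, v = 0 the value is 0 — not a tautology.

neither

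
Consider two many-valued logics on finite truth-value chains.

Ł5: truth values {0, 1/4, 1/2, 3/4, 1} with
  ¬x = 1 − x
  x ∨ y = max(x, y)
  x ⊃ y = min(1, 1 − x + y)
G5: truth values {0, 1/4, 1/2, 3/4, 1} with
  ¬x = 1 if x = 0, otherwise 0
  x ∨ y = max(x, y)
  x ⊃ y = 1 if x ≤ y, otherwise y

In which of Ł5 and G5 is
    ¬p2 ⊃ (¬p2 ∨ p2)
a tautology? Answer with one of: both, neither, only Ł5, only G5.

both

In Ł5: every assignment gives 1 — tautology.
In G5: every assignment gives 1 — tautology.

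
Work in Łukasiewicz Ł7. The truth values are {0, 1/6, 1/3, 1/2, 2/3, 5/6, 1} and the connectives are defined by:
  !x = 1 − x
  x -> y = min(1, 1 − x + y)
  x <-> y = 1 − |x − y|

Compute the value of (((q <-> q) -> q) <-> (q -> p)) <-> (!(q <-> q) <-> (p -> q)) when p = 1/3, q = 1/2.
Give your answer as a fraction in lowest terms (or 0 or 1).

q <-> q = 1/2 <-> 1/2 = 1
(q <-> q) -> q = 1 -> 1/2 = 1/2
q -> p = 1/2 -> 1/3 = 5/6
((q <-> q) -> q) <-> (q -> p) = 1/2 <-> 5/6 = 2/3
q <-> q = 1/2 <-> 1/2 = 1
!(q <-> q) = !1 = 0
p -> q = 1/3 -> 1/2 = 1
!(q <-> q) <-> (p -> q) = 0 <-> 1 = 0
(((q <-> q) -> q) <-> (q -> p)) <-> (!(q <-> q) <-> (p -> q)) = 2/3 <-> 0 = 1/3

1/3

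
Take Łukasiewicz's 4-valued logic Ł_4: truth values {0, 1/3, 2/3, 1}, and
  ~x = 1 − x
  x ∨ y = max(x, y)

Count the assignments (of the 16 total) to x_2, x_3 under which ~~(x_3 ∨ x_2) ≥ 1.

7

x_2 = 0, x_3 = 0 ↦ 0  <
x_2 = 0, x_3 = 1/3 ↦ 1/3  <
x_2 = 0, x_3 = 2/3 ↦ 2/3  <
x_2 = 0, x_3 = 1 ↦ 1  ≥
x_2 = 1/3, x_3 = 0 ↦ 1/3  <
x_2 = 1/3, x_3 = 1/3 ↦ 1/3  <
x_2 = 1/3, x_3 = 2/3 ↦ 2/3  <
x_2 = 1/3, x_3 = 1 ↦ 1  ≥
x_2 = 2/3, x_3 = 0 ↦ 2/3  <
x_2 = 2/3, x_3 = 1/3 ↦ 2/3  <
x_2 = 2/3, x_3 = 2/3 ↦ 2/3  <
x_2 = 2/3, x_3 = 1 ↦ 1  ≥
x_2 = 1, x_3 = 0 ↦ 1  ≥
x_2 = 1, x_3 = 1/3 ↦ 1  ≥
x_2 = 1, x_3 = 2/3 ↦ 1  ≥
x_2 = 1, x_3 = 1 ↦ 1  ≥
So 7 of the 16 assignments meet the threshold.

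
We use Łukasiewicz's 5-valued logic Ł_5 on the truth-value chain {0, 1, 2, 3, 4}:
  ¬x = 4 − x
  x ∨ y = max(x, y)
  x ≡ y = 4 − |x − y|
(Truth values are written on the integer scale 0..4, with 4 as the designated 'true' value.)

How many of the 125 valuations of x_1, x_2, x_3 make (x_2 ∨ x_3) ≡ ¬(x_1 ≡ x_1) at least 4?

5

value 4: 5 assignments (counts)
value 3: 15 assignments
value 2: 25 assignments
value 1: 35 assignments
value 0: 45 assignments
So 5 of the 125 assignments meet the threshold.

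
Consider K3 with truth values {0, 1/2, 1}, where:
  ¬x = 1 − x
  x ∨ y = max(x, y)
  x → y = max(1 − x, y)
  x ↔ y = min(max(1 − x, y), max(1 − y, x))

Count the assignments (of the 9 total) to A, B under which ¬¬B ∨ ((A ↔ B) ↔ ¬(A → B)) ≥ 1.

A = 0, B = 0 ↦ 0  <
A = 0, B = 1/2 ↦ 1/2  <
A = 0, B = 1 ↦ 1  ≥
A = 1/2, B = 0 ↦ 1/2  <
A = 1/2, B = 1/2 ↦ 1/2  <
A = 1/2, B = 1 ↦ 1  ≥
A = 1, B = 0 ↦ 0  <
A = 1, B = 1/2 ↦ 1/2  <
A = 1, B = 1 ↦ 1  ≥
So 3 of the 9 assignments meet the threshold.

3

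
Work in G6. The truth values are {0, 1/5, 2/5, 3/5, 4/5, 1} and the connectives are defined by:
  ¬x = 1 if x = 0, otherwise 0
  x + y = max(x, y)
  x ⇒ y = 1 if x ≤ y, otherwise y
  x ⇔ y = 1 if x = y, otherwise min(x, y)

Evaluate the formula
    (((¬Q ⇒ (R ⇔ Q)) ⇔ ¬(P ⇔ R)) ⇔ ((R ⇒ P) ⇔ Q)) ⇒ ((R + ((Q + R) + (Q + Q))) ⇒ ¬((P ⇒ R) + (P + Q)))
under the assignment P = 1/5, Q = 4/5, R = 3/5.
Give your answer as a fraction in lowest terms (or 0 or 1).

1

¬Q = ¬4/5 = 0
R ⇔ Q = 3/5 ⇔ 4/5 = 3/5
¬Q ⇒ (R ⇔ Q) = 0 ⇒ 3/5 = 1
P ⇔ R = 1/5 ⇔ 3/5 = 1/5
¬(P ⇔ R) = ¬1/5 = 0
(¬Q ⇒ (R ⇔ Q)) ⇔ ¬(P ⇔ R) = 1 ⇔ 0 = 0
R ⇒ P = 3/5 ⇒ 1/5 = 1/5
(R ⇒ P) ⇔ Q = 1/5 ⇔ 4/5 = 1/5
((¬Q ⇒ (R ⇔ Q)) ⇔ ¬(P ⇔ R)) ⇔ ((R ⇒ P) ⇔ Q) = 0 ⇔ 1/5 = 0
Q + R = 4/5 + 3/5 = 4/5
Q + Q = 4/5 + 4/5 = 4/5
(Q + R) + (Q + Q) = 4/5 + 4/5 = 4/5
R + ((Q + R) + (Q + Q)) = 3/5 + 4/5 = 4/5
P ⇒ R = 1/5 ⇒ 3/5 = 1
P + Q = 1/5 + 4/5 = 4/5
(P ⇒ R) + (P + Q) = 1 + 4/5 = 1
¬((P ⇒ R) + (P + Q)) = ¬1 = 0
(R + ((Q + R) + (Q + Q))) ⇒ ¬((P ⇒ R) + (P + Q)) = 4/5 ⇒ 0 = 0
(((¬Q ⇒ (R ⇔ Q)) ⇔ ¬(P ⇔ R)) ⇔ ((R ⇒ P) ⇔ Q)) ⇒ ((R + ((Q + R) + (Q + Q))) ⇒ ¬((P ⇒ R) + (P + Q))) = 0 ⇒ 0 = 1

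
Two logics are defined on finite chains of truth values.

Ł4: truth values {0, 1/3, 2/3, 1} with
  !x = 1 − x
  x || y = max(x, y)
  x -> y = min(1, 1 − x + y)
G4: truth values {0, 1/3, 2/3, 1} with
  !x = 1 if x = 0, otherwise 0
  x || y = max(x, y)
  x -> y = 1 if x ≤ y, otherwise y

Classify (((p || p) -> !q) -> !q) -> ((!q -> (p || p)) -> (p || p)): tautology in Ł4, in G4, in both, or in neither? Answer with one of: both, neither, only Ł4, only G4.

In Ł4: every assignment gives 1 — tautology.
In G4: at p = 1/3, q = 1/3 the value is 1/3 — not a tautology.

only Ł4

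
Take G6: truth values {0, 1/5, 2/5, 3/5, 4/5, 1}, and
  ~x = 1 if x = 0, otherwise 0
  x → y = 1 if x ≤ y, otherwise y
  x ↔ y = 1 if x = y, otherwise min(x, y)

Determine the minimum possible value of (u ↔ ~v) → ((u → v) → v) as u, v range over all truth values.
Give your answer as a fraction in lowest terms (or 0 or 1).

1/5

Take u = 0, v = 1/5:
~v = ~1/5 = 0
u ↔ ~v = 0 ↔ 0 = 1
u → v = 0 → 1/5 = 1
(u → v) → v = 1 → 1/5 = 1/5
(u ↔ ~v) → ((u → v) → v) = 1 → 1/5 = 1/5
No assignment yields a value below 1/5, so this is the minimum.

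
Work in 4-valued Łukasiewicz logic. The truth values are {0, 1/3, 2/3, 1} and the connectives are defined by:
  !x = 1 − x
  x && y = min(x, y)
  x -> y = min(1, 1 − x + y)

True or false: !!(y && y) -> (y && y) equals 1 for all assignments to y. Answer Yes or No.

Yes

y = 0 ↦ 1
y = 1/3 ↦ 1
y = 2/3 ↦ 1
y = 1 ↦ 1
Every assignment gives a value ≥ 1.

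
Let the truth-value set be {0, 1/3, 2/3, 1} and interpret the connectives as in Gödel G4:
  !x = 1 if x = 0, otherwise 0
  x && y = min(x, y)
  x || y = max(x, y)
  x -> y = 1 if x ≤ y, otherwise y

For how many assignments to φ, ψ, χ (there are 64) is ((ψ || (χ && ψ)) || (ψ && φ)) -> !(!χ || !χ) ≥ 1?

52

value 1: 52 assignments (counts)
value 0: 12 assignments
So 52 of the 64 assignments meet the threshold.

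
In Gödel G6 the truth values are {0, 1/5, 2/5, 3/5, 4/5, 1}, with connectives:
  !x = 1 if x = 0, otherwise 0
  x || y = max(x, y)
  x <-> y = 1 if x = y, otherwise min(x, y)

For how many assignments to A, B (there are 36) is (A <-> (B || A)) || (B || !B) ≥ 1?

value 1: 26 assignments (counts)
value 4/5: 4 assignments
value 3/5: 3 assignments
value 2/5: 2 assignments
value 1/5: 1 assignment
So 26 of the 36 assignments meet the threshold.

26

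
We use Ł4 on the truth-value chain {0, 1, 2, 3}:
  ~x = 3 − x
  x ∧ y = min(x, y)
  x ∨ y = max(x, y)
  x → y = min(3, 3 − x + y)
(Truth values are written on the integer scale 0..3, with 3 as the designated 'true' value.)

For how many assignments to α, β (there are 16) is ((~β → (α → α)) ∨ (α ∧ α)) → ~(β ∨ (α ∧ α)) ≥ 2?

α = 0, β = 0 ↦ 3  ≥
α = 0, β = 1 ↦ 2  ≥
α = 0, β = 2 ↦ 1  <
α = 0, β = 3 ↦ 0  <
α = 1, β = 0 ↦ 2  ≥
α = 1, β = 1 ↦ 2  ≥
α = 1, β = 2 ↦ 1  <
α = 1, β = 3 ↦ 0  <
α = 2, β = 0 ↦ 1  <
α = 2, β = 1 ↦ 1  <
α = 2, β = 2 ↦ 1  <
α = 2, β = 3 ↦ 0  <
α = 3, β = 0 ↦ 0  <
α = 3, β = 1 ↦ 0  <
α = 3, β = 2 ↦ 0  <
α = 3, β = 3 ↦ 0  <
So 4 of the 16 assignments meet the threshold.

4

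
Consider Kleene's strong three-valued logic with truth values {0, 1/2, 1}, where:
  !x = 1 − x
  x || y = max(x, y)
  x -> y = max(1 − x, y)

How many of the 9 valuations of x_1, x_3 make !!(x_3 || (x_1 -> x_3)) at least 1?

x_1 = 0, x_3 = 0 ↦ 1  ≥
x_1 = 0, x_3 = 1/2 ↦ 1  ≥
x_1 = 0, x_3 = 1 ↦ 1  ≥
x_1 = 1/2, x_3 = 0 ↦ 1/2  <
x_1 = 1/2, x_3 = 1/2 ↦ 1/2  <
x_1 = 1/2, x_3 = 1 ↦ 1  ≥
x_1 = 1, x_3 = 0 ↦ 0  <
x_1 = 1, x_3 = 1/2 ↦ 1/2  <
x_1 = 1, x_3 = 1 ↦ 1  ≥
So 5 of the 9 assignments meet the threshold.

5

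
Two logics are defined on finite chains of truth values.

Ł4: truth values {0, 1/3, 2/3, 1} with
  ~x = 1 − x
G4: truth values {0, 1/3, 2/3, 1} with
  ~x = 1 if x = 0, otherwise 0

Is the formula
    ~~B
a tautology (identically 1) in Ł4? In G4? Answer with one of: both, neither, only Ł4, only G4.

neither

In Ł4: at B = 0 the value is 0 — not a tautology.
In G4: at B = 0 the value is 0 — not a tautology.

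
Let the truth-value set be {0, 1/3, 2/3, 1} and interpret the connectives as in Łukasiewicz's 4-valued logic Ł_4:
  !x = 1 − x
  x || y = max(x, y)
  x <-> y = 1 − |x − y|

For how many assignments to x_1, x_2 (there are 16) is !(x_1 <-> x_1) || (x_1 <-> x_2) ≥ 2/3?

10

x_1 = 0, x_2 = 0 ↦ 1  ≥
x_1 = 0, x_2 = 1/3 ↦ 2/3  ≥
x_1 = 0, x_2 = 2/3 ↦ 1/3  <
x_1 = 0, x_2 = 1 ↦ 0  <
x_1 = 1/3, x_2 = 0 ↦ 2/3  ≥
x_1 = 1/3, x_2 = 1/3 ↦ 1  ≥
x_1 = 1/3, x_2 = 2/3 ↦ 2/3  ≥
x_1 = 1/3, x_2 = 1 ↦ 1/3  <
x_1 = 2/3, x_2 = 0 ↦ 1/3  <
x_1 = 2/3, x_2 = 1/3 ↦ 2/3  ≥
x_1 = 2/3, x_2 = 2/3 ↦ 1  ≥
x_1 = 2/3, x_2 = 1 ↦ 2/3  ≥
x_1 = 1, x_2 = 0 ↦ 0  <
x_1 = 1, x_2 = 1/3 ↦ 1/3  <
x_1 = 1, x_2 = 2/3 ↦ 2/3  ≥
x_1 = 1, x_2 = 1 ↦ 1  ≥
So 10 of the 16 assignments meet the threshold.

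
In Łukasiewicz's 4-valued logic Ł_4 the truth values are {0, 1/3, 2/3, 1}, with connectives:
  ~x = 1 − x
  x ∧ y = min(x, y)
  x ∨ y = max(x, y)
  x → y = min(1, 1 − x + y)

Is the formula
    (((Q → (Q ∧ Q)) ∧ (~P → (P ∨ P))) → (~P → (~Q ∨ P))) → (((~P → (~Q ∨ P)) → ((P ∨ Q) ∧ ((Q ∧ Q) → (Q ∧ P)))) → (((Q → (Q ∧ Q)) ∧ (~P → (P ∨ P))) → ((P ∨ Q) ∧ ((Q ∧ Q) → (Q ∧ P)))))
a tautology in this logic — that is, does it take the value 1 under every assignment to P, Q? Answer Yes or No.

Yes

P = 0, Q = 0 ↦ 1
P = 0, Q = 1/3 ↦ 1
P = 0, Q = 2/3 ↦ 1
P = 0, Q = 1 ↦ 1
P = 1/3, Q = 0 ↦ 1
P = 1/3, Q = 1/3 ↦ 1
P = 1/3, Q = 2/3 ↦ 1
P = 1/3, Q = 1 ↦ 1
P = 2/3, Q = 0 ↦ 1
P = 2/3, Q = 1/3 ↦ 1
P = 2/3, Q = 2/3 ↦ 1
P = 2/3, Q = 1 ↦ 1
P = 1, Q = 0 ↦ 1
P = 1, Q = 1/3 ↦ 1
P = 1, Q = 2/3 ↦ 1
P = 1, Q = 1 ↦ 1
Every assignment gives a value ≥ 1.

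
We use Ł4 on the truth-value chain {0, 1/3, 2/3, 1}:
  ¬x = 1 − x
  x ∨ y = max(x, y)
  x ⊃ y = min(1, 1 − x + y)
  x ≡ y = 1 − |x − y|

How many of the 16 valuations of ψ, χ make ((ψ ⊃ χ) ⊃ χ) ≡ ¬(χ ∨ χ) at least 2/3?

9

ψ = 0, χ = 0 ↦ 0  <
ψ = 0, χ = 1/3 ↦ 2/3  ≥
ψ = 0, χ = 2/3 ↦ 2/3  ≥
ψ = 0, χ = 1 ↦ 0  <
ψ = 1/3, χ = 0 ↦ 1/3  <
ψ = 1/3, χ = 1/3 ↦ 2/3  ≥
ψ = 1/3, χ = 2/3 ↦ 2/3  ≥
ψ = 1/3, χ = 1 ↦ 0  <
ψ = 2/3, χ = 0 ↦ 2/3  ≥
ψ = 2/3, χ = 1/3 ↦ 1  ≥
ψ = 2/3, χ = 2/3 ↦ 2/3  ≥
ψ = 2/3, χ = 1 ↦ 0  <
ψ = 1, χ = 0 ↦ 1  ≥
ψ = 1, χ = 1/3 ↦ 2/3  ≥
ψ = 1, χ = 2/3 ↦ 1/3  <
ψ = 1, χ = 1 ↦ 0  <
So 9 of the 16 assignments meet the threshold.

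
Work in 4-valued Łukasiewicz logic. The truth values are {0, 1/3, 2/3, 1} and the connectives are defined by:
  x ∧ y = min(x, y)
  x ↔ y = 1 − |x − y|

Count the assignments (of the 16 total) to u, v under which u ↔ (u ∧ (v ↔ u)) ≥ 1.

12

u = 0, v = 0 ↦ 1  ≥
u = 0, v = 1/3 ↦ 1  ≥
u = 0, v = 2/3 ↦ 1  ≥
u = 0, v = 1 ↦ 1  ≥
u = 1/3, v = 0 ↦ 1  ≥
u = 1/3, v = 1/3 ↦ 1  ≥
u = 1/3, v = 2/3 ↦ 1  ≥
u = 1/3, v = 1 ↦ 1  ≥
u = 2/3, v = 0 ↦ 2/3  <
u = 2/3, v = 1/3 ↦ 1  ≥
u = 2/3, v = 2/3 ↦ 1  ≥
u = 2/3, v = 1 ↦ 1  ≥
u = 1, v = 0 ↦ 0  <
u = 1, v = 1/3 ↦ 1/3  <
u = 1, v = 2/3 ↦ 2/3  <
u = 1, v = 1 ↦ 1  ≥
So 12 of the 16 assignments meet the threshold.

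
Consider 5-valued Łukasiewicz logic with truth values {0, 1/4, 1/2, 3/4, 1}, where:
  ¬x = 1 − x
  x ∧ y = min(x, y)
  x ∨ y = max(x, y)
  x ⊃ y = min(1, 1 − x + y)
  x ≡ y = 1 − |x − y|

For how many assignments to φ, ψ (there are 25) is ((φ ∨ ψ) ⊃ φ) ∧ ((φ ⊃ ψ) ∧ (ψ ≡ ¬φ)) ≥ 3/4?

5

value 1: 1 assignment (counts)
value 3/4: 4 assignments (counts)
value 1/2: 8 assignments
value 1/4: 8 assignments
value 0: 4 assignments
So 5 of the 25 assignments meet the threshold.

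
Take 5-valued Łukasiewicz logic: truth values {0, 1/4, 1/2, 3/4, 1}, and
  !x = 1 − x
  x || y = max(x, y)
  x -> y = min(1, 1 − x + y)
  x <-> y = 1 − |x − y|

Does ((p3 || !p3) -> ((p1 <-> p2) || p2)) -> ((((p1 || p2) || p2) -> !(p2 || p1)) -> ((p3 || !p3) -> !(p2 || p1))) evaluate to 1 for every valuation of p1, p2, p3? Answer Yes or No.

No

Counterexample: take p1 = 1/4, p2 = 1/4, p3 = 0.
!p3 = !0 = 1
p3 || !p3 = 0 || 1 = 1
p1 <-> p2 = 1/4 <-> 1/4 = 1
(p1 <-> p2) || p2 = 1 || 1/4 = 1
(p3 || !p3) -> ((p1 <-> p2) || p2) = 1 -> 1 = 1
p1 || p2 = 1/4 || 1/4 = 1/4
(p1 || p2) || p2 = 1/4 || 1/4 = 1/4
p2 || p1 = 1/4 || 1/4 = 1/4
!(p2 || p1) = !1/4 = 3/4
((p1 || p2) || p2) -> !(p2 || p1) = 1/4 -> 3/4 = 1
!p3 = !0 = 1
p3 || !p3 = 0 || 1 = 1
p2 || p1 = 1/4 || 1/4 = 1/4
!(p2 || p1) = !1/4 = 3/4
(p3 || !p3) -> !(p2 || p1) = 1 -> 3/4 = 3/4
(((p1 || p2) || p2) -> !(p2 || p1)) -> ((p3 || !p3) -> !(p2 || p1)) = 1 -> 3/4 = 3/4
((p3 || !p3) -> ((p1 <-> p2) || p2)) -> ((((p1 || p2) || p2) -> !(p2 || p1)) -> ((p3 || !p3) -> !(p2 || p1))) = 1 -> 3/4 = 3/4
This gives 3/4 ≠ 1.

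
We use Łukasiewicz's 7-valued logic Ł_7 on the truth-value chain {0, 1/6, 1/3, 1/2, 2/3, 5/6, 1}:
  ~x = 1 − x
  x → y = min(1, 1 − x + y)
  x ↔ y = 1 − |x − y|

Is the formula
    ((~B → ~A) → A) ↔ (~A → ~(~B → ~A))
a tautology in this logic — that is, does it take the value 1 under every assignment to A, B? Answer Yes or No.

Yes

At A = 0, B = 1/2, for instance:
~B = ~1/2 = 1/2
~A = ~0 = 1
~B → ~A = 1/2 → 1 = 1
(~B → ~A) → A = 1 → 0 = 0
~A = ~0 = 1
~(~B → ~A) = ~1 = 0
~A → ~(~B → ~A) = 1 → 0 = 0
((~B → ~A) → A) ↔ (~A → ~(~B → ~A)) = 0 ↔ 0 = 1
and checking the remaining 48 assignments likewise gives ≥ 1 in every case.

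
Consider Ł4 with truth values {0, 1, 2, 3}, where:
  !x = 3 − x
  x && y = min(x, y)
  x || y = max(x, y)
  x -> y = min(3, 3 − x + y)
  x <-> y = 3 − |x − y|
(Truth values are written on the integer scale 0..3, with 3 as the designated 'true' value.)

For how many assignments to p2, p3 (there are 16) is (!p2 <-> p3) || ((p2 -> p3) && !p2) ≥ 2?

p2 = 0, p3 = 0 ↦ 3  ≥
p2 = 0, p3 = 1 ↦ 3  ≥
p2 = 0, p3 = 2 ↦ 3  ≥
p2 = 0, p3 = 3 ↦ 3  ≥
p2 = 1, p3 = 0 ↦ 2  ≥
p2 = 1, p3 = 1 ↦ 2  ≥
p2 = 1, p3 = 2 ↦ 3  ≥
p2 = 1, p3 = 3 ↦ 2  ≥
p2 = 2, p3 = 0 ↦ 2  ≥
p2 = 2, p3 = 1 ↦ 3  ≥
p2 = 2, p3 = 2 ↦ 2  ≥
p2 = 2, p3 = 3 ↦ 1  <
p2 = 3, p3 = 0 ↦ 3  ≥
p2 = 3, p3 = 1 ↦ 2  ≥
p2 = 3, p3 = 2 ↦ 1  <
p2 = 3, p3 = 3 ↦ 0  <
So 13 of the 16 assignments meet the threshold.

13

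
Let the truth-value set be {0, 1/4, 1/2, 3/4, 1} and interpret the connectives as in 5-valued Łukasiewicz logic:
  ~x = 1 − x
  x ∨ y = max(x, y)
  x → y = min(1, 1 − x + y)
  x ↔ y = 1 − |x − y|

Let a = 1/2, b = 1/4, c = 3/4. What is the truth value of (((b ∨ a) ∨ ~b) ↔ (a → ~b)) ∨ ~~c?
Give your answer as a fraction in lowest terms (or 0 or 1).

3/4

b ∨ a = 1/4 ∨ 1/2 = 1/2
~b = ~1/4 = 3/4
(b ∨ a) ∨ ~b = 1/2 ∨ 3/4 = 3/4
~b = ~1/4 = 3/4
a → ~b = 1/2 → 3/4 = 1
((b ∨ a) ∨ ~b) ↔ (a → ~b) = 3/4 ↔ 1 = 3/4
~c = ~3/4 = 1/4
~~c = ~1/4 = 3/4
(((b ∨ a) ∨ ~b) ↔ (a → ~b)) ∨ ~~c = 3/4 ∨ 3/4 = 3/4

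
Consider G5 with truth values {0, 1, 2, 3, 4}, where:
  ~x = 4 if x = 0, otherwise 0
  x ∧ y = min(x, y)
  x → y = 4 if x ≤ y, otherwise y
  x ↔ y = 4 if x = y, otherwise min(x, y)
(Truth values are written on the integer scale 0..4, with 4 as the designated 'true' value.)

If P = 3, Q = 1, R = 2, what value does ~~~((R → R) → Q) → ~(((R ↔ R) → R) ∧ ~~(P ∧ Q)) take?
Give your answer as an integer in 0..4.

4

R → R = 2 → 2 = 4
(R → R) → Q = 4 → 1 = 1
~((R → R) → Q) = ~1 = 0
~~((R → R) → Q) = ~0 = 4
~~~((R → R) → Q) = ~4 = 0
R ↔ R = 2 ↔ 2 = 4
(R ↔ R) → R = 4 → 2 = 2
P ∧ Q = 3 ∧ 1 = 1
~(P ∧ Q) = ~1 = 0
~~(P ∧ Q) = ~0 = 4
((R ↔ R) → R) ∧ ~~(P ∧ Q) = 2 ∧ 4 = 2
~(((R ↔ R) → R) ∧ ~~(P ∧ Q)) = ~2 = 0
~~~((R → R) → Q) → ~(((R ↔ R) → R) ∧ ~~(P ∧ Q)) = 0 → 0 = 4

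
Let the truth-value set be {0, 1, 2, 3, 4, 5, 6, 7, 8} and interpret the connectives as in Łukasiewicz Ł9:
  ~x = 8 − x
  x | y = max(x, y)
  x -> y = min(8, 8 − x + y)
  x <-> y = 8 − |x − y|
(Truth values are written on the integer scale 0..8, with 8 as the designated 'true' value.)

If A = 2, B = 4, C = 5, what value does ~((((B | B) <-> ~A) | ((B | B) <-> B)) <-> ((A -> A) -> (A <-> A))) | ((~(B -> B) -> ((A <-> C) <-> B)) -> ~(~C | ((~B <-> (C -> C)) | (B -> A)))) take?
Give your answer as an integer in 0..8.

2

B | B = 4 | 4 = 4
~A = ~2 = 6
(B | B) <-> ~A = 4 <-> 6 = 6
B | B = 4 | 4 = 4
(B | B) <-> B = 4 <-> 4 = 8
((B | B) <-> ~A) | ((B | B) <-> B) = 6 | 8 = 8
A -> A = 2 -> 2 = 8
A <-> A = 2 <-> 2 = 8
(A -> A) -> (A <-> A) = 8 -> 8 = 8
(((B | B) <-> ~A) | ((B | B) <-> B)) <-> ((A -> A) -> (A <-> A)) = 8 <-> 8 = 8
~((((B | B) <-> ~A) | ((B | B) <-> B)) <-> ((A -> A) -> (A <-> A))) = ~8 = 0
B -> B = 4 -> 4 = 8
~(B -> B) = ~8 = 0
A <-> C = 2 <-> 5 = 5
(A <-> C) <-> B = 5 <-> 4 = 7
~(B -> B) -> ((A <-> C) <-> B) = 0 -> 7 = 8
~C = ~5 = 3
~B = ~4 = 4
C -> C = 5 -> 5 = 8
~B <-> (C -> C) = 4 <-> 8 = 4
B -> A = 4 -> 2 = 6
(~B <-> (C -> C)) | (B -> A) = 4 | 6 = 6
~C | ((~B <-> (C -> C)) | (B -> A)) = 3 | 6 = 6
~(~C | ((~B <-> (C -> C)) | (B -> A))) = ~6 = 2
(~(B -> B) -> ((A <-> C) <-> B)) -> ~(~C | ((~B <-> (C -> C)) | (B -> A))) = 8 -> 2 = 2
~((((B | B) <-> ~A) | ((B | B) <-> B)) <-> ((A -> A) -> (A <-> A))) | ((~(B -> B) -> ((A <-> C) <-> B)) -> ~(~C | ((~B <-> (C -> C)) | (B -> A)))) = 0 | 2 = 2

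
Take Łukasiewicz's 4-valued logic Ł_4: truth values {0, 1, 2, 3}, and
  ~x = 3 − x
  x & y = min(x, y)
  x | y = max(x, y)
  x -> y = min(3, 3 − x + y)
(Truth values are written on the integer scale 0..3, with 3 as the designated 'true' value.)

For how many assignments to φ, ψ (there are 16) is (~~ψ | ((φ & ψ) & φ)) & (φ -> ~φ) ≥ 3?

2

φ = 0, ψ = 0 ↦ 0  <
φ = 0, ψ = 1 ↦ 1  <
φ = 0, ψ = 2 ↦ 2  <
φ = 0, ψ = 3 ↦ 3  ≥
φ = 1, ψ = 0 ↦ 0  <
φ = 1, ψ = 1 ↦ 1  <
φ = 1, ψ = 2 ↦ 2  <
φ = 1, ψ = 3 ↦ 3  ≥
φ = 2, ψ = 0 ↦ 0  <
φ = 2, ψ = 1 ↦ 1  <
φ = 2, ψ = 2 ↦ 2  <
φ = 2, ψ = 3 ↦ 2  <
φ = 3, ψ = 0 ↦ 0  <
φ = 3, ψ = 1 ↦ 0  <
φ = 3, ψ = 2 ↦ 0  <
φ = 3, ψ = 3 ↦ 0  <
So 2 of the 16 assignments meet the threshold.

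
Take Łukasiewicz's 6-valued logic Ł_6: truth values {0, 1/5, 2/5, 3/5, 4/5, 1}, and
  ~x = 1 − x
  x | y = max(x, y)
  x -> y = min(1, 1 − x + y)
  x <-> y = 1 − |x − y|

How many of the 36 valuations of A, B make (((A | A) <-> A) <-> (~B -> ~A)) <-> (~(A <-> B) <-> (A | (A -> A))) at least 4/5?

value 1: 1 assignment (counts)
value 4/5: 9 assignments (counts)
value 3/5: 3 assignments
value 2/5: 11 assignments
value 1/5: 5 assignments
value 0: 7 assignments
So 10 of the 36 assignments meet the threshold.

10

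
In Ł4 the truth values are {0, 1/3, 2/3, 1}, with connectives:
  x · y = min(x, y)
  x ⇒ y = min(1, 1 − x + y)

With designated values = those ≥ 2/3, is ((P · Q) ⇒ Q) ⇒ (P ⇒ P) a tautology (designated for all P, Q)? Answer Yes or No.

Yes

P = 0, Q = 0 ↦ 1
P = 0, Q = 1/3 ↦ 1
P = 0, Q = 2/3 ↦ 1
P = 0, Q = 1 ↦ 1
P = 1/3, Q = 0 ↦ 1
P = 1/3, Q = 1/3 ↦ 1
P = 1/3, Q = 2/3 ↦ 1
P = 1/3, Q = 1 ↦ 1
P = 2/3, Q = 0 ↦ 1
P = 2/3, Q = 1/3 ↦ 1
P = 2/3, Q = 2/3 ↦ 1
P = 2/3, Q = 1 ↦ 1
P = 1, Q = 0 ↦ 1
P = 1, Q = 1/3 ↦ 1
P = 1, Q = 2/3 ↦ 1
P = 1, Q = 1 ↦ 1
Every assignment gives a value ≥ 2/3.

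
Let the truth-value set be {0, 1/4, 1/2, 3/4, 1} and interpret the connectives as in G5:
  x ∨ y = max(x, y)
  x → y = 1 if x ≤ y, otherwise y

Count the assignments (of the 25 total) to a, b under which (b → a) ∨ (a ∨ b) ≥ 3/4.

value 1: 19 assignments (counts)
value 3/4: 3 assignments (counts)
value 1/2: 2 assignments
value 1/4: 1 assignment
So 22 of the 25 assignments meet the threshold.

22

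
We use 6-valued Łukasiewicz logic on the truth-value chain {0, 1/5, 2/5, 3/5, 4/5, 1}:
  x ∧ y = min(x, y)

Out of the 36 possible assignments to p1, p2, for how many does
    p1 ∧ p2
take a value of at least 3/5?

9

value 1: 1 assignment (counts)
value 4/5: 3 assignments (counts)
value 3/5: 5 assignments (counts)
value 2/5: 7 assignments
value 1/5: 9 assignments
value 0: 11 assignments
So 9 of the 36 assignments meet the threshold.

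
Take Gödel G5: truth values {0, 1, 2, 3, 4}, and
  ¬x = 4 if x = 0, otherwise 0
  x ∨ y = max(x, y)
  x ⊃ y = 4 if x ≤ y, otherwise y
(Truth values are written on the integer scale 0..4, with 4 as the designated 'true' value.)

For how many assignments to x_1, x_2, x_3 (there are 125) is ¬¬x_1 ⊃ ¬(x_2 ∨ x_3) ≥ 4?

29

value 4: 29 assignments (counts)
value 0: 96 assignments
So 29 of the 125 assignments meet the threshold.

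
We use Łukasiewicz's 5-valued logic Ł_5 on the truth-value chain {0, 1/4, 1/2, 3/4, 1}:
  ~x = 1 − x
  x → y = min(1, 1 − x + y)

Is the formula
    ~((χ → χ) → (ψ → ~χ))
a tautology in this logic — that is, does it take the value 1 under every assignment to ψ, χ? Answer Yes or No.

No

Counterexample: take ψ = 0, χ = 0.
χ → χ = 0 → 0 = 1
~χ = ~0 = 1
ψ → ~χ = 0 → 1 = 1
(χ → χ) → (ψ → ~χ) = 1 → 1 = 1
~((χ → χ) → (ψ → ~χ)) = ~1 = 0
This gives 0 ≠ 1.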